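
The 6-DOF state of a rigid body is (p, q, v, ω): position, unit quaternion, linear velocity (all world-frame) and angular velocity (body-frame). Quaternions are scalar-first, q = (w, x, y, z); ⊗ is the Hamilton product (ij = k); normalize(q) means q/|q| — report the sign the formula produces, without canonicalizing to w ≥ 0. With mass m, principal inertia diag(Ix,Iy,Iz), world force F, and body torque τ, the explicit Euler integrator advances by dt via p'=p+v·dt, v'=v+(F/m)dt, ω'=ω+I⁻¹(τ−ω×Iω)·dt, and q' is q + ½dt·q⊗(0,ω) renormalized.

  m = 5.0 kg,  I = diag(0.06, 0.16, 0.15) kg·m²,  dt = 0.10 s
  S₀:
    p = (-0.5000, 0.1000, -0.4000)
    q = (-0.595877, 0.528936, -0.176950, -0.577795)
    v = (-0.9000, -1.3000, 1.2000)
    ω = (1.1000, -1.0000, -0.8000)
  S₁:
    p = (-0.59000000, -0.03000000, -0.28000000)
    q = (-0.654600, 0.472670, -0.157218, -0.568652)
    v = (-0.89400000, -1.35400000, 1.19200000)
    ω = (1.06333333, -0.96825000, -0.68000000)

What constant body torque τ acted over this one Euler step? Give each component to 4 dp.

τ = (-0.0300, 0.1300, 0.0700)

Δω = ω₁−ω₀ = (-0.03666667, 0.03175000, 0.12000000)
applied torque τ = (-0.0300, 0.1300, 0.0700)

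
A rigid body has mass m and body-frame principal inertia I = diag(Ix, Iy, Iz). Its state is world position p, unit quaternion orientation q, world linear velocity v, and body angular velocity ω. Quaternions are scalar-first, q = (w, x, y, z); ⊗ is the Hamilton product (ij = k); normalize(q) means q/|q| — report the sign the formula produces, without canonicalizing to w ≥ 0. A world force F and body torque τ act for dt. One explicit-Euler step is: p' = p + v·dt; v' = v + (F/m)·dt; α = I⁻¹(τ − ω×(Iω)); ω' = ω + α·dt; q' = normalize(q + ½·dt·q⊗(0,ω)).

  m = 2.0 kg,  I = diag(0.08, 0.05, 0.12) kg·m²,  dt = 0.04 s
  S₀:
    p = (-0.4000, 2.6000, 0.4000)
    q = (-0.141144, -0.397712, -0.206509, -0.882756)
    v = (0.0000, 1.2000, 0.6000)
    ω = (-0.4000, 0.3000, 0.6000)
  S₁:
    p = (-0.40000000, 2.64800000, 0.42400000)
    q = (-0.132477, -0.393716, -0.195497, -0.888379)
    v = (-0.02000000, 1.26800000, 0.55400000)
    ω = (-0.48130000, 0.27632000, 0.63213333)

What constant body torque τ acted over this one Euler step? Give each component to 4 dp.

τ = (-0.1500, -0.0200, 0.1000)

Δω = ω₁−ω₀ = (-0.08130000, -0.02368000, 0.03213333)
gyro term ω₀×Iω₀ = (0.0126, 0.0096, 0.0036)
I·α + gyro = (-0.1500, -0.0200, 0.1000)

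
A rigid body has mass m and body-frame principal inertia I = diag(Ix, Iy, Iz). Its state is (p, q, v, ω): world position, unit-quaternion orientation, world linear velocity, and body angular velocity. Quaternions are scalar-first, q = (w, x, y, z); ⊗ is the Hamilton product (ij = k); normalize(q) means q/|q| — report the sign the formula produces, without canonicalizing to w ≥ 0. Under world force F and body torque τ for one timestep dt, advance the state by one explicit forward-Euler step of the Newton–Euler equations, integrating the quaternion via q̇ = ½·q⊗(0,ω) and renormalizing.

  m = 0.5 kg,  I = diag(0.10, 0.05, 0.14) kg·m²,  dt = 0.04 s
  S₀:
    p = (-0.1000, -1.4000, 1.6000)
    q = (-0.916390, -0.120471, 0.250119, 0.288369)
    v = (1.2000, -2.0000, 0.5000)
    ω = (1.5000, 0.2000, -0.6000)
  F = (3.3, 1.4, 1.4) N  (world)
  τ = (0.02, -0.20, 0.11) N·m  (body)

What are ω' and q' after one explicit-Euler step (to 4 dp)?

ω' = (1.5123, 0.0112, -0.5643)
q' = (-0.9098, -0.1520, 0.2535, 0.2912)

(τ − ω×Iω)/I = (0.3080, -4.7200, 0.8929)
ω + α·dt = (1.5123, 0.0112, -0.5643)
q⊗(0,ω) = (0.3037041, -1.5823302, 0.1769929, 0.1505613)
q' = normalize(q + ½dt·q⊗(0,ω)) = (-0.9098, -0.1520, 0.2535, 0.2912)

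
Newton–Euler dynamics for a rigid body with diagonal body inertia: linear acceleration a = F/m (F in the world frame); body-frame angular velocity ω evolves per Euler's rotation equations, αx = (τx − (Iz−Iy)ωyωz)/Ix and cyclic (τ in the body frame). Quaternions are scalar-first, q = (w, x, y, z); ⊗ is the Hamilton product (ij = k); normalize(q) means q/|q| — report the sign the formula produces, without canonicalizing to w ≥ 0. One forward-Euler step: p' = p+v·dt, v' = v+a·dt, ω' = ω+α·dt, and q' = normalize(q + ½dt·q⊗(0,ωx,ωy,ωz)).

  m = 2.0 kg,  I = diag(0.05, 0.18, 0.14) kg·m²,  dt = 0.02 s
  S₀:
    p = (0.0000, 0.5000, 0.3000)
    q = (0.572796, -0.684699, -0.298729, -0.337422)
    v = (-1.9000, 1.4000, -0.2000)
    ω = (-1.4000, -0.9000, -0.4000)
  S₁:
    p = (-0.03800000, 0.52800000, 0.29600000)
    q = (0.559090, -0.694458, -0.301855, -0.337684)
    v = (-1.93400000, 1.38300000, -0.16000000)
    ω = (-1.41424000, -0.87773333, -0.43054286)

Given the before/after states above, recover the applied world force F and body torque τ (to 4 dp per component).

velocity change Δv = (-0.03400000, -0.01700000, 0.04000000)
applied force F = (-3.4000, -1.7000, 4.0000)
rate change Δω = (-0.01424000, 0.02226667, -0.03054286)
precession coupling = (-0.0144, -0.0504, 0.1638)
I·α + gyro = (-0.0500, 0.1500, -0.0500)

F = (-3.4000, -1.7000, 4.0000)
τ = (-0.0500, 0.1500, -0.0500)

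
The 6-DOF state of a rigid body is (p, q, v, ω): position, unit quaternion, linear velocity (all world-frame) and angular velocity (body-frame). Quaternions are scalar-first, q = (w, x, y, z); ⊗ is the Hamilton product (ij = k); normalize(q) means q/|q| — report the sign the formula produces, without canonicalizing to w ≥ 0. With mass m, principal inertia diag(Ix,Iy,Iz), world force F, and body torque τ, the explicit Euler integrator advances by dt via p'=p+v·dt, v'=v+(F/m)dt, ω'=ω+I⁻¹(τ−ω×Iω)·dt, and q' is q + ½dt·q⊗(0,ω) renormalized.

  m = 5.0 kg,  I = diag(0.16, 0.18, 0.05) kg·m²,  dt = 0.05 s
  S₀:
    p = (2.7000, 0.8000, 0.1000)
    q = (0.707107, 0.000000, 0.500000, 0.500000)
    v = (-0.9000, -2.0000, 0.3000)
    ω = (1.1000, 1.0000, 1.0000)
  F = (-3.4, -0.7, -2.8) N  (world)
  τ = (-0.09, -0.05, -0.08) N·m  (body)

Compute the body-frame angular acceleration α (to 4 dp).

ω×(Iω) gyroscopic = (-0.1300, 0.1210, 0.0220)
(τ − ω×Iω)/I = (0.2500, -0.9500, -2.0400)

α = (0.2500, -0.9500, -2.0400)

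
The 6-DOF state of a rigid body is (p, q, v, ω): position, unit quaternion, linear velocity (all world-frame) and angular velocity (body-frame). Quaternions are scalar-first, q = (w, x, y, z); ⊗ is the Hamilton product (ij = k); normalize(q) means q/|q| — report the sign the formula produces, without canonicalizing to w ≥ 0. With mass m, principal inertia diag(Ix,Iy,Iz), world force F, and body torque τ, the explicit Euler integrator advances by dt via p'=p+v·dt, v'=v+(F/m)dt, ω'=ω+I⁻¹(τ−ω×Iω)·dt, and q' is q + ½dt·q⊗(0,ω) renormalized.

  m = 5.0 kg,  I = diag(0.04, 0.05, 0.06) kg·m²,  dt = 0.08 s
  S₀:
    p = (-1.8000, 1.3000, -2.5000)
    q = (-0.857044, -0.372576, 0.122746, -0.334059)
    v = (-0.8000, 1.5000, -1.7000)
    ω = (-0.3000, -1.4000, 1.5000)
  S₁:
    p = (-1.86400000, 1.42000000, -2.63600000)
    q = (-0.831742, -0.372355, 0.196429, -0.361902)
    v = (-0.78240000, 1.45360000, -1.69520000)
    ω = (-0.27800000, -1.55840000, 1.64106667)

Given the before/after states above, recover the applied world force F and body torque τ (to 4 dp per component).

ω₁ − ω₀ = (0.02200000, -0.15840000, 0.14106667)
gyro term ω₀×Iω₀ = (-0.0210, 0.0090, 0.0042)
I·α + gyro = (-0.0100, -0.0900, 0.1100)
velocity change Δv = (0.01760000, -0.04640000, 0.00480000)
applied force F = (1.1000, -2.9000, 0.3000)

F = (1.1000, -2.9000, 0.3000)
τ = (-0.0100, -0.0900, 0.1100)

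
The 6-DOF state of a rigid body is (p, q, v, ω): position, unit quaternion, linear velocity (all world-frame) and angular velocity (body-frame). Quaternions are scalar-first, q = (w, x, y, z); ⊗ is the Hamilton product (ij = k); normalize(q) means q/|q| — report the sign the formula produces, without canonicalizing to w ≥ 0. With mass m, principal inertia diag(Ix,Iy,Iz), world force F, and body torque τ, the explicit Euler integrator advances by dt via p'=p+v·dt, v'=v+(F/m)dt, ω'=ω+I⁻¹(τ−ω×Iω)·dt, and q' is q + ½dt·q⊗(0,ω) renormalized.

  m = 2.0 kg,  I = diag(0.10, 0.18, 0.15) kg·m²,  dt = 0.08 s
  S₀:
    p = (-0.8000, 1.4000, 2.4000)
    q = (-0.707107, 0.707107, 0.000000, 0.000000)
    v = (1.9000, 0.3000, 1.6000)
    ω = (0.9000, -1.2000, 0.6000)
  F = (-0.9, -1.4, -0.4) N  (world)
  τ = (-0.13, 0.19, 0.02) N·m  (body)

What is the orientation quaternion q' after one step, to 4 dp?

q' = (-0.7310, 0.6802, 0.0169, -0.0508)

q⊗(0,ω) = (-0.6363963, -0.6363963, 0.4242642, -1.2727926)
q + ½dt·q⊗(0,ω), renormalized = (-0.7310, 0.6802, 0.0169, -0.0508)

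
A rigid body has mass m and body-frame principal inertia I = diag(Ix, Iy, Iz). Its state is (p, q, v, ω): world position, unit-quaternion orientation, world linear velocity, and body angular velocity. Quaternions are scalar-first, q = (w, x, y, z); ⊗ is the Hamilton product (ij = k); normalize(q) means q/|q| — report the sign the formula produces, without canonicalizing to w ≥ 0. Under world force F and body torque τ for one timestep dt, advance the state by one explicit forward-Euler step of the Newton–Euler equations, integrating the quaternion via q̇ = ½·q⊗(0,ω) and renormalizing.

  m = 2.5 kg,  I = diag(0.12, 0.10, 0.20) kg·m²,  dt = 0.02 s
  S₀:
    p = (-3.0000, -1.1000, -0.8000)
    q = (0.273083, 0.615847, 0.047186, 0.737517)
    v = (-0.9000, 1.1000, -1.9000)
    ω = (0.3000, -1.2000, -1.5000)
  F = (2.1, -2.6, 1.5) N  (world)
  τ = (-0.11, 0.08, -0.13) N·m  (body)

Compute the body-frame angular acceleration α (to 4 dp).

ω×(Iω) gyroscopic = (0.1800, 0.0360, 0.0072)
α = I⁻¹(τ − ω×Iω) = (-2.4167, 0.4400, -0.6860)

α = (-2.4167, 0.4400, -0.6860)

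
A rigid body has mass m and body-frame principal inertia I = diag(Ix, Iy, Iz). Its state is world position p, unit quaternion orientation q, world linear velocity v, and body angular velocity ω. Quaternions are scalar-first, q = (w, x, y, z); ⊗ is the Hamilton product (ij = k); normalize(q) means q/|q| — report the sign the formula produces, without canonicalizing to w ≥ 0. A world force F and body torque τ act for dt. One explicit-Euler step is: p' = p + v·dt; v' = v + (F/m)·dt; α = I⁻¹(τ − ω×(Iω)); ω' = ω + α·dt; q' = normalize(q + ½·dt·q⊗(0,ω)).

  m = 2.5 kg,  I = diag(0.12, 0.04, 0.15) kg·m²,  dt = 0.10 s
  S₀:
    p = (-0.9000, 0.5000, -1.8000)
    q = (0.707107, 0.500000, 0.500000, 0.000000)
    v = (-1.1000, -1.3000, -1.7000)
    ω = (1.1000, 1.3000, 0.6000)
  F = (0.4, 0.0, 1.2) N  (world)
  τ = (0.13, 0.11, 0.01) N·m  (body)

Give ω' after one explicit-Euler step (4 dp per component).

ω' = (1.1368, 1.6245, 0.6829)

gyro term ω×Iω = (0.0858, -0.0198, -0.1144)
α = I⁻¹(τ − ω×Iω) = (0.3683, 3.2450, 0.8293)
ω + α·dt = (1.1368, 1.6245, 0.6829)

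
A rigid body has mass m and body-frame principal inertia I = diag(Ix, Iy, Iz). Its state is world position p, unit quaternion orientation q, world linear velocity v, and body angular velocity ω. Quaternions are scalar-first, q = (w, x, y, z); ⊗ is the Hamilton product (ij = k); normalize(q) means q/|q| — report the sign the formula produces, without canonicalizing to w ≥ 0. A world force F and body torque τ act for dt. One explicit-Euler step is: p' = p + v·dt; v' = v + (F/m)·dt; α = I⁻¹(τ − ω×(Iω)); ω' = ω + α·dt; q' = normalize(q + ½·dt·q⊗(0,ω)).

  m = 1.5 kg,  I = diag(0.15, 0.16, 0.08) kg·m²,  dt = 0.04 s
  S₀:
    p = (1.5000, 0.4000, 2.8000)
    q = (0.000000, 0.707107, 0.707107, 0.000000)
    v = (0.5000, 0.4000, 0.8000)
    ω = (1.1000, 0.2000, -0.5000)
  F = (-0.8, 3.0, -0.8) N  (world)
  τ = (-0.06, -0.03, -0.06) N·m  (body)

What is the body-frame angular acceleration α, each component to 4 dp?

α = (-0.4533, 0.0531, -0.7775)

precession coupling ω×(Iω) = (0.0080, -0.0385, 0.0022)
angular accel α = (-0.4533, 0.0531, -0.7775)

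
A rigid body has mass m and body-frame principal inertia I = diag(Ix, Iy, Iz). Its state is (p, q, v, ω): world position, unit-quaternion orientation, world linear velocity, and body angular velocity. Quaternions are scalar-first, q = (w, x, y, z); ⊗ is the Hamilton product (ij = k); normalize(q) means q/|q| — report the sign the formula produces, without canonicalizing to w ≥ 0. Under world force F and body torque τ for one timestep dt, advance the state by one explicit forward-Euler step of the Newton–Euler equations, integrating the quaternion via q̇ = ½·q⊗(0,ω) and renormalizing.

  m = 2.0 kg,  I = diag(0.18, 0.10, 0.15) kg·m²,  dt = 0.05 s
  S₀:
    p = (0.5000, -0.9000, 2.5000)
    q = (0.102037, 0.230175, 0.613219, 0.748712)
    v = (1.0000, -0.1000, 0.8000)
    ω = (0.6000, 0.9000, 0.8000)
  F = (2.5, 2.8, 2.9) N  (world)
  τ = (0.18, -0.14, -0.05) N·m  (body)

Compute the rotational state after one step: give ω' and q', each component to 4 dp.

(τ − ω×Iω)/I = (0.8000, -1.5440, -0.0453)
ω + α·dt = (0.6400, 0.8228, 0.7977)
Hamilton product q⊗(0,ω) = (-1.2889717, -0.1220434, 0.3569205, -0.0791443)
updated quaternion q' = (0.0698, 0.2270, 0.6218, 0.7463)

ω' = (0.6400, 0.8228, 0.7977)
q' = (0.0698, 0.2270, 0.6218, 0.7463)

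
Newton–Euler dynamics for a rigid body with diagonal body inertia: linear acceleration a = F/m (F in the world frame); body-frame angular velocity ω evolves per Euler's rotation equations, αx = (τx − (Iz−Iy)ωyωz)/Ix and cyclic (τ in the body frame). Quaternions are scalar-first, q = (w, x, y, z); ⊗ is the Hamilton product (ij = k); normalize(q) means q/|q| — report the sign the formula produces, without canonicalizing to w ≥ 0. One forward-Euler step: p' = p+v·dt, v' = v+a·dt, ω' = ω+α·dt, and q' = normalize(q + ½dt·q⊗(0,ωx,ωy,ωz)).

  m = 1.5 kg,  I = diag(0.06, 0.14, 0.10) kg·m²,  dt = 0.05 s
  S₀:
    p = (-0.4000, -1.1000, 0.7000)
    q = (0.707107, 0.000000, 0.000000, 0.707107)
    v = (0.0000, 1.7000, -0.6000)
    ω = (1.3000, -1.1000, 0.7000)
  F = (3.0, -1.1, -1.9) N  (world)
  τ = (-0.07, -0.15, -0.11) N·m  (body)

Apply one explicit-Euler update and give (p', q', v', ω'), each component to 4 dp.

p' = (-0.4000, -1.0150, 0.6700)
q' = (0.6940, 0.0424, 0.0035, 0.7187)
v' = (0.1000, 1.6633, -0.6633)
ω' = (1.2160, -1.1406, 0.7022)

angular accel α = (-1.6800, -0.8114, 0.0440)
ω' = ω + α·dt = (1.2160, -1.1406, 0.7022)
q⊗(0,ω) = (-0.4949749, 1.6970568, 0.1414214, 0.4949749)
updated quaternion q' = (0.6940, 0.0424, 0.0035, 0.7187)
linear accel F/m = (2.0000, -0.7333, -1.2667)
p' = p + v·dt = (-0.4000, -1.0150, 0.6700)
v + (F/m)dt = (0.1000, 1.6633, -0.6633)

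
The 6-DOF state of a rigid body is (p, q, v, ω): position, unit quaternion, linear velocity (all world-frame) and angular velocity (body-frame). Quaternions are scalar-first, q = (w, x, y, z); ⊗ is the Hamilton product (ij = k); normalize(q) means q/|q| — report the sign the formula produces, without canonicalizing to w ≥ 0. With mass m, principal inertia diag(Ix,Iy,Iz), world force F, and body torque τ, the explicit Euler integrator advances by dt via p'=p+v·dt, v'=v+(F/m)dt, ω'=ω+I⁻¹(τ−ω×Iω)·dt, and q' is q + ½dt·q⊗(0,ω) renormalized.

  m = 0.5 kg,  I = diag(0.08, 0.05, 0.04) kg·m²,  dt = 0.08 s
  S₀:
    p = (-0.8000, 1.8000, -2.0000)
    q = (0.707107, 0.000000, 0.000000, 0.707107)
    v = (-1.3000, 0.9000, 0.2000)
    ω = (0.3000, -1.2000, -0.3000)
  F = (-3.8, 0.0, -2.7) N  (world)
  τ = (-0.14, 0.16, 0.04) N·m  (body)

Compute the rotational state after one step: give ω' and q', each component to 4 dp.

precession coupling ω×(Iω) = (-0.0036, -0.0036, 0.0108)
angular accel α = (-1.7050, 3.2720, 0.7300)
ω' = ω + α·dt = (0.1636, -0.9382, -0.2416)
q⊗(0,ω) = (0.2121321, 1.0606605, -0.6363963, -0.2121321)
q' = normalize(q + ½dt·q⊗(0,ω)) = (0.7147, 0.0424, -0.0254, 0.6977)

ω' = (0.1636, -0.9382, -0.2416)
q' = (0.7147, 0.0424, -0.0254, 0.6977)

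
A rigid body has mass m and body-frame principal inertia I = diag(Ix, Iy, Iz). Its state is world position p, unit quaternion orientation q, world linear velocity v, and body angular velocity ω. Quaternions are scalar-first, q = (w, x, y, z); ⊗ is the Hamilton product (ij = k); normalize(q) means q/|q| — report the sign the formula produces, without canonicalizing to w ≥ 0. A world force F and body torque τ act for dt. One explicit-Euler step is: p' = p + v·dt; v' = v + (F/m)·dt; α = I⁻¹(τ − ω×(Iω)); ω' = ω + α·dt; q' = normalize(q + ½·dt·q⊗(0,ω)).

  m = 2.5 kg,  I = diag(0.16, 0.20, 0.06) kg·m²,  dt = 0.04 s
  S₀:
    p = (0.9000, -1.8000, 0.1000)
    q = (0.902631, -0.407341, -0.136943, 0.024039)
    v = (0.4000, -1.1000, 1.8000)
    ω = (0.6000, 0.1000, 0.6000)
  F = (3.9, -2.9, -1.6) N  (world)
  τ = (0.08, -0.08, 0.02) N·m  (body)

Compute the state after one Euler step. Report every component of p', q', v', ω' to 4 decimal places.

p' = (0.9160, -1.8440, 0.1720)
q' = (0.9074, -0.3981, -0.1299, 0.0357)
v' = (0.4624, -1.1464, 1.7744)
ω' = (0.6221, 0.0768, 0.6117)

linear accel F/m = (1.5600, -1.1600, -0.6400)
p + v·dt = (0.9160, -1.8440, 0.1720)
v' = v + a·dt = (0.4624, -1.1464, 1.7744)
ω×(Iω) gyroscopic = (-0.0084, 0.0360, 0.0024)
α = I⁻¹(τ − ω×Iω) = (0.5525, -0.5800, 0.2933)
ω' = ω + α·dt = (0.6221, 0.0768, 0.6117)
2q̇ = q⊗(0,ω) = (0.2436755, 0.4570089, 0.3490911, 0.5830103)
q' = normalize(q + ½dt·q⊗(0,ω)) = (0.9074, -0.3981, -0.1299, 0.0357)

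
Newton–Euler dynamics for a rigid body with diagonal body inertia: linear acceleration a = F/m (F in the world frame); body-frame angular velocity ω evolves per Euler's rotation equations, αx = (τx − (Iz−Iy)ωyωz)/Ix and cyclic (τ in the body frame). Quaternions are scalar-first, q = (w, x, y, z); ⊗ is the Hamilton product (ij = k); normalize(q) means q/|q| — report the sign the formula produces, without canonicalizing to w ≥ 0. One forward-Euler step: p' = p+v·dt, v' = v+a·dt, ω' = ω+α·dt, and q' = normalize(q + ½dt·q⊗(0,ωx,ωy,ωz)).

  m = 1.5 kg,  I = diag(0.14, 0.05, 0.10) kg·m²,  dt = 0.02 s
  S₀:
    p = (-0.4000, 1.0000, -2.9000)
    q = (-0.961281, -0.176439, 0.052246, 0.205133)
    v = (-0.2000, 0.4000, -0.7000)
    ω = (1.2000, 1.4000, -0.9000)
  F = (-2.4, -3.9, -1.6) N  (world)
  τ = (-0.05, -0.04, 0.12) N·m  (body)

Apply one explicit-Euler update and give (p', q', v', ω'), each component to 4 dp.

ω×(Iω) gyroscopic = (-0.0630, -0.0432, -0.1512)
angular accel α = (0.0929, 0.0640, 2.7120)
ω' = ω + α·dt = (1.2019, 1.4013, -0.8458)
q⊗(0,ω) = (0.3232021, -1.4877448, -1.2584289, 0.5554431)
updated quaternion q' = (-0.9578, -0.1913, 0.0397, 0.2106)
a = F/m = (-1.6000, -2.6000, -1.0667)
new position p' = (-0.4040, 1.0080, -2.9140)
v' = v + a·dt = (-0.2320, 0.3480, -0.7213)

p' = (-0.4040, 1.0080, -2.9140)
q' = (-0.9578, -0.1913, 0.0397, 0.2106)
v' = (-0.2320, 0.3480, -0.7213)
ω' = (1.2019, 1.4013, -0.8458)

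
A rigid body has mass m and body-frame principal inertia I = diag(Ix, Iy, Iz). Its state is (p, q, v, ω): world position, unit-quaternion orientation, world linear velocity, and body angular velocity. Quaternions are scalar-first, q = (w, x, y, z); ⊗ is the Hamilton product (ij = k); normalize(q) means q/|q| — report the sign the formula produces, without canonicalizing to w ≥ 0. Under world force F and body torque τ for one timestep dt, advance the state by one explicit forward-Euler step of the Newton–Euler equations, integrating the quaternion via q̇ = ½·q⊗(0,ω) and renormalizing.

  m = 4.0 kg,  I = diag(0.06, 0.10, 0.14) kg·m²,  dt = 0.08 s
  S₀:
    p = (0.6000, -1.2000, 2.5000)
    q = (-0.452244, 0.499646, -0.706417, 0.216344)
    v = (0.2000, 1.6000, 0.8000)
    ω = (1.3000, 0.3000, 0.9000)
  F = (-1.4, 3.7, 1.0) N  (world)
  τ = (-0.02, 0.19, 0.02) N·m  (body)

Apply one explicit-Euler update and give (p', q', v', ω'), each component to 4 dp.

angular accel α = (-0.5133, 2.8360, 0.0314)
new body rate ω' = (1.2589, 0.5269, 0.9025)
Hamilton product q⊗(0,ω) = (-0.6323243, -1.2885957, -0.3041074, 0.6612163)
q + ½dt·q⊗(0,ω), renormalized = (-0.4766, 0.4472, -0.7171, 0.2423)
a = (-0.3500, 0.9250, 0.2500)
p' = p + v·dt = (0.6160, -1.0720, 2.5640)
new velocity v' = (0.1720, 1.6740, 0.8200)

p' = (0.6160, -1.0720, 2.5640)
q' = (-0.4766, 0.4472, -0.7171, 0.2423)
v' = (0.1720, 1.6740, 0.8200)
ω' = (1.2589, 0.5269, 0.9025)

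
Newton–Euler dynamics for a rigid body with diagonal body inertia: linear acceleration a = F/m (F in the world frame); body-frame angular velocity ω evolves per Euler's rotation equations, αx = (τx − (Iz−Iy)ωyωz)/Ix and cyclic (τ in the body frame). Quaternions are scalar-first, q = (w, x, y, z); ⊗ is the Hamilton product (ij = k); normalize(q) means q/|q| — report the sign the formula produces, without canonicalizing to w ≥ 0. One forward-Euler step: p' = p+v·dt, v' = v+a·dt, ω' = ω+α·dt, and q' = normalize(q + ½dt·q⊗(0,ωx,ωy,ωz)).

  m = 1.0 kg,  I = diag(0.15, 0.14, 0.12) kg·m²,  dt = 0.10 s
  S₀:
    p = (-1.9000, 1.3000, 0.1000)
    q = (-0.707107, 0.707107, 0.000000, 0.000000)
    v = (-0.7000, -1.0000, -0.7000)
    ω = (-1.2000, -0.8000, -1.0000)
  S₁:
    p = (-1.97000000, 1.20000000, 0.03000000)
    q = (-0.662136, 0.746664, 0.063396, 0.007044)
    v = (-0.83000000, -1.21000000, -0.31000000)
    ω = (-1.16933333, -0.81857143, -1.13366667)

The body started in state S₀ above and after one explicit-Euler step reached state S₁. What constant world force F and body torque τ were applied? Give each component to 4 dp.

F = (-1.3000, -2.1000, 3.9000)
τ = (0.0300, 0.0100, -0.1700)

ω₁ − ω₀ = (0.03066667, -0.01857143, -0.13366667)
precession coupling = (-0.0160, 0.0360, -0.0096)
applied torque τ = (0.0300, 0.0100, -0.1700)
v₁ − v₀ = (-0.13000000, -0.21000000, 0.39000000)
m·(v₁−v₀)/dt = (-1.3000, -2.1000, 3.9000)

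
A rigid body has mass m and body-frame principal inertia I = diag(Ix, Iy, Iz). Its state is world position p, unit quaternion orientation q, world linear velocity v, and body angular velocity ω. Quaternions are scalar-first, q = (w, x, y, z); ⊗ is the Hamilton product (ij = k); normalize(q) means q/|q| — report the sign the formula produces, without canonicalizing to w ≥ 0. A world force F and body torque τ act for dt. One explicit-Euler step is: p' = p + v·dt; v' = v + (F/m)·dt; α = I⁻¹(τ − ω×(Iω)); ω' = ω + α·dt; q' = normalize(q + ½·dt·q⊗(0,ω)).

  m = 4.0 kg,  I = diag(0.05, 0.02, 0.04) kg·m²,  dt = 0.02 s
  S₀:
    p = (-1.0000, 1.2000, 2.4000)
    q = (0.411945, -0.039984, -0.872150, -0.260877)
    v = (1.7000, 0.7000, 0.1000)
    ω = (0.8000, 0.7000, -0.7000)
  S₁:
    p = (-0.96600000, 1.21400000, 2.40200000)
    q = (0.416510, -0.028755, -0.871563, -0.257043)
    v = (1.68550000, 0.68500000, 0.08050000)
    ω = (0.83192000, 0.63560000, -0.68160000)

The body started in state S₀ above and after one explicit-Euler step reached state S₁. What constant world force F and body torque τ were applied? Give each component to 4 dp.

F = (-2.9000, -3.0000, -3.9000)
τ = (0.0700, -0.0700, 0.0200)

Δv = v₁−v₀ = (-0.01450000, -0.01500000, -0.01950000)
applied force F = (-2.9000, -3.0000, -3.9000)
rate change Δω = (0.03192000, -0.06440000, 0.01840000)
ω₀×(Iω₀) = (-0.0098, -0.0056, -0.0168)
applied torque τ = (0.0700, -0.0700, 0.0200)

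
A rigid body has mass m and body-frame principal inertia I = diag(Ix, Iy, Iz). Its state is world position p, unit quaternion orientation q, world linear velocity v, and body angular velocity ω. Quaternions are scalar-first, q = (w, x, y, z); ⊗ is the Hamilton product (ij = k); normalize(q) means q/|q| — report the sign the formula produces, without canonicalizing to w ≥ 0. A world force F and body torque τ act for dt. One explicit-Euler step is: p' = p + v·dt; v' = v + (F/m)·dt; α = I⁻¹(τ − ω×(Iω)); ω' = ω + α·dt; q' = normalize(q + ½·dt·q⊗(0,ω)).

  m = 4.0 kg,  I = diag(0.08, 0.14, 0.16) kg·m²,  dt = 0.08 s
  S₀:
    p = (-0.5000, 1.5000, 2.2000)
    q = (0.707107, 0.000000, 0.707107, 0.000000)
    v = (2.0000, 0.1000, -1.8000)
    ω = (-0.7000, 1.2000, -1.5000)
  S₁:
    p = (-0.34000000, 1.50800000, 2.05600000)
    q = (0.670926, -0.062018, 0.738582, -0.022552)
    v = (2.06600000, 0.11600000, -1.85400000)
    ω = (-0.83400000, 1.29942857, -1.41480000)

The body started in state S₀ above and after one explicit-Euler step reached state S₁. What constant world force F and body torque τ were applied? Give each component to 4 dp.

F = (3.3000, 0.8000, -2.7000)
τ = (-0.1700, 0.0900, 0.1200)

Δv = v₁−v₀ = (0.06600000, 0.01600000, -0.05400000)
applied force F = (3.3000, 0.8000, -2.7000)
rate change Δω = (-0.13400000, 0.09942857, 0.08520000)
ω₀×(Iω₀) = (-0.0360, -0.0840, -0.0504)
applied torque τ = (-0.1700, 0.0900, 0.1200)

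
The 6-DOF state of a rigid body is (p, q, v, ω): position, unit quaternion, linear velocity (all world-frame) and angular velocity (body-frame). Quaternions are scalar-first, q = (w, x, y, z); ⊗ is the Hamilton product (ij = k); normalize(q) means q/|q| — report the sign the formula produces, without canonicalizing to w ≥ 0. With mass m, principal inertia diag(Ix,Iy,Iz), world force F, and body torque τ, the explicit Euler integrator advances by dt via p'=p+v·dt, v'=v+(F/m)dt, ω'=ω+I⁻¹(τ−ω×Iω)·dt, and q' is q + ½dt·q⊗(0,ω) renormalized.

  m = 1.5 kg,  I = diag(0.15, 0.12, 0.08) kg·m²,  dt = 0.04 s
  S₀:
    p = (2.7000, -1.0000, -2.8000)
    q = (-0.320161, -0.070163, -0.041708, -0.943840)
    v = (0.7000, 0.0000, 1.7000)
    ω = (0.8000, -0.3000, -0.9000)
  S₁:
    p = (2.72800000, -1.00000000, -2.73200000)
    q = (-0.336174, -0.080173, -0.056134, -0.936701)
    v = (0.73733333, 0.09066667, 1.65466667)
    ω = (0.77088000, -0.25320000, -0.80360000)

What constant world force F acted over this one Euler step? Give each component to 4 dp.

F = (1.4000, 3.4000, -1.7000)

v₁ − v₀ = (0.03733333, 0.09066667, -0.04533333)
F = m·Δv/dt = (1.4000, 3.4000, -1.7000)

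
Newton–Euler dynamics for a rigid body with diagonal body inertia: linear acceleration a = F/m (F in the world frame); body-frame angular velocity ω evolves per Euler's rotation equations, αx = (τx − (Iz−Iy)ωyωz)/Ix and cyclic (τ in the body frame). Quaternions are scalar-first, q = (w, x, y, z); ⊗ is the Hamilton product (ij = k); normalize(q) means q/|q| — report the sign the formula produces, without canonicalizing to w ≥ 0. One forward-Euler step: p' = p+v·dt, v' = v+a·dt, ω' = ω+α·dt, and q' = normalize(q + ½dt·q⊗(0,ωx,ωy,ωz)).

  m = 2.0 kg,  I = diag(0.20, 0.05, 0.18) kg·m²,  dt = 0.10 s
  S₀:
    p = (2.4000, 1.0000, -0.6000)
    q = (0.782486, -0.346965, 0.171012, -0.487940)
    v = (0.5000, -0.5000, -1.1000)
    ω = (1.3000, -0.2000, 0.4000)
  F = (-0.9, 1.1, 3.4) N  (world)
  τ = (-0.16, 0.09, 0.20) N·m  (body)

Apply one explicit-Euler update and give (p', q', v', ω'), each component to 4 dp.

p' = (2.4500, 0.9500, -0.7100)
q' = (0.8146, -0.2969, 0.1381, -0.4788)
v' = (0.4550, -0.4450, -0.9300)
ω' = (1.2252, -0.0408, 0.4894)

new position p' = (2.4500, 0.9500, -0.7100)
new velocity v' = (0.4550, -0.4450, -0.9300)
(τ − ω×Iω)/I = (-0.7480, 1.5920, 0.8944)
new body rate ω' = (1.2252, -0.0408, 0.4894)
q⊗(0,ω) = (0.6804329, 0.9880486, -0.6520332, 0.1600718)
q + ½dt·q⊗(0,ω), renormalized = (0.8146, -0.2969, 0.1381, -0.4788)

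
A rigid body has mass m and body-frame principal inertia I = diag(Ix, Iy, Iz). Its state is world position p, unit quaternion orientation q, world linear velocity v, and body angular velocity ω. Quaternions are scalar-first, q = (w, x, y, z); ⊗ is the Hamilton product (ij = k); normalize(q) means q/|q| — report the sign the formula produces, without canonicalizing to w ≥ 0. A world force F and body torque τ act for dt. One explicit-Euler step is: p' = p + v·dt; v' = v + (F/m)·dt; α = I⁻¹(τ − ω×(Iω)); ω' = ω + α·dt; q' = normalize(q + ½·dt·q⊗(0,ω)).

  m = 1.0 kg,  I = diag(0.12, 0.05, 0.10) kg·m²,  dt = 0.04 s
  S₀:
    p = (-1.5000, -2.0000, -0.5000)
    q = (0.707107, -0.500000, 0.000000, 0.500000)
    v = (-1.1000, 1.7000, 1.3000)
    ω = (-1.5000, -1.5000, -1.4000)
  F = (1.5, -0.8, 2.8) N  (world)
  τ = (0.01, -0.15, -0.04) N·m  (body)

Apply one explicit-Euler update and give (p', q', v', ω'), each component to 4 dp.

(τ − ω×Iω)/I = (-0.7917, -3.8400, 1.1750)
ω + α·dt = (-1.5317, -1.6536, -1.3530)
q⊗(0,ω) = (-0.0500000, -0.3106605, -2.5106605, -0.2399498)
q + ½dt·q⊗(0,ω), renormalized = (0.7052, -0.5056, -0.0501, 0.4946)
new position p' = (-1.5440, -1.9320, -0.4480)
v + (F/m)dt = (-1.0400, 1.6680, 1.4120)

p' = (-1.5440, -1.9320, -0.4480)
q' = (0.7052, -0.5056, -0.0501, 0.4946)
v' = (-1.0400, 1.6680, 1.4120)
ω' = (-1.5317, -1.6536, -1.3530)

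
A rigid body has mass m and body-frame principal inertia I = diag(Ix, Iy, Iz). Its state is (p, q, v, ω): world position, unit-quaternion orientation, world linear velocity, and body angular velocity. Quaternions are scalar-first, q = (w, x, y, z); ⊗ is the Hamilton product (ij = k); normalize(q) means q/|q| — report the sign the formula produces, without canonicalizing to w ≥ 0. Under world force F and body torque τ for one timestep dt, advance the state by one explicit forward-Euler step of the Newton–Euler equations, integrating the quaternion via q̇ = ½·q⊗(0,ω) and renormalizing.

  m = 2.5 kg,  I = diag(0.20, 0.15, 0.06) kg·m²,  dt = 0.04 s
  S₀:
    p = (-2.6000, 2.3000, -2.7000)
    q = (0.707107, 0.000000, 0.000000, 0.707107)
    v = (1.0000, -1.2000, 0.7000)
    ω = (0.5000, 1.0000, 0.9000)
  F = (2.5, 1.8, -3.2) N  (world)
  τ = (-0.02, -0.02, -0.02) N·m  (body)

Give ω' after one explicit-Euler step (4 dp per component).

ω' = (0.5122, 0.9779, 0.9033)

α = I⁻¹(τ − ω×Iω) = (0.3050, -0.5533, 0.0833)
ω + α·dt = (0.5122, 0.9779, 0.9033)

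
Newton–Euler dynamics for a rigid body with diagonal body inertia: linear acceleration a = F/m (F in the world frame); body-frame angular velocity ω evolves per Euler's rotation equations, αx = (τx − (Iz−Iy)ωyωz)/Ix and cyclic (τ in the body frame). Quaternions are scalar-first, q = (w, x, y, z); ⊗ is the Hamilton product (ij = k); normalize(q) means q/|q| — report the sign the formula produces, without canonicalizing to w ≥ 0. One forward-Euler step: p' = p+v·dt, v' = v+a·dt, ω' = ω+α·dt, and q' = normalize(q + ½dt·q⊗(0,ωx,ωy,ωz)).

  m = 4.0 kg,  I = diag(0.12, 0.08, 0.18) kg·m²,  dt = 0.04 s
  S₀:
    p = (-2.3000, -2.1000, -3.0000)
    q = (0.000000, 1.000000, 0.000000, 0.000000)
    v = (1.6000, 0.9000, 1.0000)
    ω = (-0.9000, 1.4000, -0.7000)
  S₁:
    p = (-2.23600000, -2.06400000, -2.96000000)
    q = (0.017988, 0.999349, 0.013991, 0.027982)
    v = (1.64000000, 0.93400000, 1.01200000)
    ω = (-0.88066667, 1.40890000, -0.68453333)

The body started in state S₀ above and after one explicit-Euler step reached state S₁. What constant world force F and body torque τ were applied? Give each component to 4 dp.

F = (4.0000, 3.4000, 1.2000)
τ = (-0.0400, -0.0200, 0.1200)

v₁ − v₀ = (0.04000000, 0.03400000, 0.01200000)
applied force F = (4.0000, 3.4000, 1.2000)
ω₁ − ω₀ = (0.01933333, 0.00890000, 0.01546667)
τ = I·(Δω/dt) + ω₀×(Iω₀) = (-0.0400, -0.0200, 0.1200)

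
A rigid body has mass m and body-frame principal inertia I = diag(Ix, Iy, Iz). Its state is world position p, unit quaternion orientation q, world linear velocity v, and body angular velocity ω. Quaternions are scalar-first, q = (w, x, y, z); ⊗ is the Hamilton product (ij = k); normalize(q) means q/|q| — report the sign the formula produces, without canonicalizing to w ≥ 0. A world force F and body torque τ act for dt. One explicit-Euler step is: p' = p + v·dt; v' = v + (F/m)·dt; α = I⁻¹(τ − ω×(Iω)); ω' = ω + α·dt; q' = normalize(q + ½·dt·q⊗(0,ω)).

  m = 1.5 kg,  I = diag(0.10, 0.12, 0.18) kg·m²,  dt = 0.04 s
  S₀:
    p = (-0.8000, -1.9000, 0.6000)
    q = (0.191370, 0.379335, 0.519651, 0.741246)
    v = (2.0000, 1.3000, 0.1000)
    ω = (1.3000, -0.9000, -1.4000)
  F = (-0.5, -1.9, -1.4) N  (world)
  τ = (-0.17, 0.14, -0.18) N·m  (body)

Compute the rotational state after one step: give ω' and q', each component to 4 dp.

angular accel α = (-2.4560, -0.0467, -0.8700)
ω' = ω + α·dt = (1.2018, -0.9019, -1.4348)
2q̇ = q⊗(0,ω) = (1.0122948, 0.1883910, 1.3224558, -1.2848658)
updated quaternion q' = (0.2114, 0.3828, 0.5456, 0.7149)

ω' = (1.2018, -0.9019, -1.4348)
q' = (0.2114, 0.3828, 0.5456, 0.7149)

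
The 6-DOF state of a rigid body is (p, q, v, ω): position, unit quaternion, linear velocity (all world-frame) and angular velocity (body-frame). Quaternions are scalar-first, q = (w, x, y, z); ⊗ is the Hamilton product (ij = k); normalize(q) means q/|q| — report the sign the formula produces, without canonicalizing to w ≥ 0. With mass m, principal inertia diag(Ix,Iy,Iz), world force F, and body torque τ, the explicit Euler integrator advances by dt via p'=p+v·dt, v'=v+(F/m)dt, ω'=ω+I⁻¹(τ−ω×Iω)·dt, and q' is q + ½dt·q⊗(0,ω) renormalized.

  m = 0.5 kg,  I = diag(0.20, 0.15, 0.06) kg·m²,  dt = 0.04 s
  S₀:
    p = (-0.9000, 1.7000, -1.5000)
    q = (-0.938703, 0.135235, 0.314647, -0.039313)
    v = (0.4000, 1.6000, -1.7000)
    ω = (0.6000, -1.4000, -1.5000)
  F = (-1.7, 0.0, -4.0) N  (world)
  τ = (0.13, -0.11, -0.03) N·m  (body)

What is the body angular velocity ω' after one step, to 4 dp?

ω' = (0.6638, -1.3957, -1.5480)

ω×(Iω) gyroscopic = (-0.1890, -0.1260, 0.0420)
angular accel α = (1.5950, 0.1067, -1.2000)
new body rate ω' = (0.6638, -1.3957, -1.5480)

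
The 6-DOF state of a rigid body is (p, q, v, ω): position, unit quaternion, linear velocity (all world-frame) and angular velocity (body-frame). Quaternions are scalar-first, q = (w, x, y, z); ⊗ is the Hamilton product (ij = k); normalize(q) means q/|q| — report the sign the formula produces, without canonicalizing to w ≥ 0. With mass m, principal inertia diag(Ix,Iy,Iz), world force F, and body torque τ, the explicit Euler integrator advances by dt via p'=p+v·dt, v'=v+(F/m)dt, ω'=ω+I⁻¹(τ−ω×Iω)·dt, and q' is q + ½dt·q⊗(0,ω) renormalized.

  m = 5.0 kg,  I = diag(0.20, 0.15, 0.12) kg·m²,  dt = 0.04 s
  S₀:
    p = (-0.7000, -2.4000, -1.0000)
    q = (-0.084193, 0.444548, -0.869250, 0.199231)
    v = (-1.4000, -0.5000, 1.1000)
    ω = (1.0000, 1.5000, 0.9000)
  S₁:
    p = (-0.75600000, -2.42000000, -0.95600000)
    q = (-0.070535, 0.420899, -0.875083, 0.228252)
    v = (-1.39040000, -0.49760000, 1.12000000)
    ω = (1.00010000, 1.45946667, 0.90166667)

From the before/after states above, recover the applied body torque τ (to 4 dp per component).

rate change Δω = (0.00010000, -0.04053333, 0.00166667)
gyro term ω₀×Iω₀ = (-0.0405, 0.0720, -0.0750)
I·α + gyro = (-0.0400, -0.0800, -0.0700)

τ = (-0.0400, -0.0800, -0.0700)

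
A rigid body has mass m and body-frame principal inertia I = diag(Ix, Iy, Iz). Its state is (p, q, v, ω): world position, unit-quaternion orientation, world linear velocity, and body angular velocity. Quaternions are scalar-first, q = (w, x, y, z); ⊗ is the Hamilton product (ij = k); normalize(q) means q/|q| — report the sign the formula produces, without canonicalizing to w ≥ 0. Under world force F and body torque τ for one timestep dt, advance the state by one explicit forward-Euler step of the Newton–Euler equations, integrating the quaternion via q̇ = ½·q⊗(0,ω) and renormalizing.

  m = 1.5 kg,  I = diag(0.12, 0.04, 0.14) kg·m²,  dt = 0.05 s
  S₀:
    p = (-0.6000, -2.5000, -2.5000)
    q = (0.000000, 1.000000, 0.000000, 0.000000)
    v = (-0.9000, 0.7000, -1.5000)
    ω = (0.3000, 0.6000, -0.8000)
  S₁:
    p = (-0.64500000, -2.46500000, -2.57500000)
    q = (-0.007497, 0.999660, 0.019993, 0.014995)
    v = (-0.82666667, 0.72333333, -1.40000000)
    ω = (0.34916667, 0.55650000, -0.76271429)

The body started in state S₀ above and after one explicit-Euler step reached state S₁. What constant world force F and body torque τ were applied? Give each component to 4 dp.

ω₁ − ω₀ = (0.04916667, -0.04350000, 0.03728571)
I·α + gyro = (0.0700, -0.0300, 0.0900)
Δv = v₁−v₀ = (0.07333333, 0.02333333, 0.10000000)
applied force F = (2.2000, 0.7000, 3.0000)

F = (2.2000, 0.7000, 3.0000)
τ = (0.0700, -0.0300, 0.0900)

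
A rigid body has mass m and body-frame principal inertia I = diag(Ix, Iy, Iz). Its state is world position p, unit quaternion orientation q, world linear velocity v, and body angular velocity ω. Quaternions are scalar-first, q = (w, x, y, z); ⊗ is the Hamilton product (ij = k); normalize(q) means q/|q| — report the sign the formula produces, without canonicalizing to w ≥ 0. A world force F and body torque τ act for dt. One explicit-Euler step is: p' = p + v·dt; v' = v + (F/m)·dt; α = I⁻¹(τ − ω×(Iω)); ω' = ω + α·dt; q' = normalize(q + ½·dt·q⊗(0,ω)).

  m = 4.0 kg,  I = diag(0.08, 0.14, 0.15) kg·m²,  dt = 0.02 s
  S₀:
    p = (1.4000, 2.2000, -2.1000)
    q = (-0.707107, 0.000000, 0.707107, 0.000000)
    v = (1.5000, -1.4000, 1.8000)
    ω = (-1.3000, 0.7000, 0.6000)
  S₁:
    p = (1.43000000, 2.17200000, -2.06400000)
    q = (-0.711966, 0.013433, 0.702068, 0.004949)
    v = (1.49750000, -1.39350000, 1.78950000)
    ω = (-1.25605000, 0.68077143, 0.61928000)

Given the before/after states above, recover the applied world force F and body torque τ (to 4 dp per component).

F = (-0.5000, 1.3000, -2.1000)
τ = (0.1800, -0.0800, 0.0900)

v₁ − v₀ = (-0.00250000, 0.00650000, -0.01050000)
m·(v₁−v₀)/dt = (-0.5000, 1.3000, -2.1000)
rate change Δω = (0.04395000, -0.01922857, 0.01928000)
ω₀×(Iω₀) = (0.0042, 0.0546, -0.0546)
τ = I·(Δω/dt) + ω₀×(Iω₀) = (0.1800, -0.0800, 0.0900)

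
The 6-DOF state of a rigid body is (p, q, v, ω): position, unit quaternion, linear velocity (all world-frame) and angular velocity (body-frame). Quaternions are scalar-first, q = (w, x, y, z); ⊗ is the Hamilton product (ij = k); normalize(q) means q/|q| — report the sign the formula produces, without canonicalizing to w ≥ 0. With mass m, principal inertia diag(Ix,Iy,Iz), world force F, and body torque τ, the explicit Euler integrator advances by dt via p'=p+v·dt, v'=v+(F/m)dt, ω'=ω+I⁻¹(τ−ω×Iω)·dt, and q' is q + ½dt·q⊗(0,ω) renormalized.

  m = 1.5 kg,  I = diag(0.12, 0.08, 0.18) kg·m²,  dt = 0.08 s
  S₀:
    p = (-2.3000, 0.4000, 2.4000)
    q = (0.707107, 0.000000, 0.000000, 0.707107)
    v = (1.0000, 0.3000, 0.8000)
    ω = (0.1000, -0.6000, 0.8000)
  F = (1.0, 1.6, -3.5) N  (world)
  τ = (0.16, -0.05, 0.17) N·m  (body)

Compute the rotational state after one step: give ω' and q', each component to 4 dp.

α = I⁻¹(τ − ω×Iω) = (1.7333, -0.5650, 0.9311)
ω' = ω + α·dt = (0.2387, -0.6452, 0.8745)
Hamilton product q⊗(0,ω) = (-0.5656856, 0.4949749, -0.3535535, 0.5656856)
updated quaternion q' = (0.6839, 0.0198, -0.0141, 0.7291)

ω' = (0.2387, -0.6452, 0.8745)
q' = (0.6839, 0.0198, -0.0141, 0.7291)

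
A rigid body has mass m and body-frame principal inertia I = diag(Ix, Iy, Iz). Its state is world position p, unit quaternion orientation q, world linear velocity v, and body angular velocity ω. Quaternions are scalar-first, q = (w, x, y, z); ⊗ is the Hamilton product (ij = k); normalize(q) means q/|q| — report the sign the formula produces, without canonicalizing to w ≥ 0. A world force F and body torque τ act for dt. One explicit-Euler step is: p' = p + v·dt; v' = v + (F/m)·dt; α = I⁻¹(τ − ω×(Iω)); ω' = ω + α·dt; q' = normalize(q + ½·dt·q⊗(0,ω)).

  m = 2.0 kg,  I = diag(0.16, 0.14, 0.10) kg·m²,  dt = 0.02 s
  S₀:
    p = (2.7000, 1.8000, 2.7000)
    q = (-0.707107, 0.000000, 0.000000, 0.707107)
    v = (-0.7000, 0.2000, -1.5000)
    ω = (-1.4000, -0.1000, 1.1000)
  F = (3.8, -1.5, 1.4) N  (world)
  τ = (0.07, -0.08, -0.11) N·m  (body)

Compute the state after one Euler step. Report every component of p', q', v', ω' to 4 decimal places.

gyro term ω×Iω = (0.0044, -0.0924, -0.0028)
(τ − ω×Iω)/I = (0.4100, 0.0886, -1.0720)
ω' = ω + α·dt = (-1.3918, -0.0982, 1.0786)
2q̇ = q⊗(0,ω) = (-0.7778177, 1.0606605, -0.9192391, -0.7778177)
updated quaternion q' = (-0.7148, 0.0106, -0.0092, 0.6992)
a = F/m = (1.9000, -0.7500, 0.7000)
p' = p + v·dt = (2.6860, 1.8040, 2.6700)
v' = v + a·dt = (-0.6620, 0.1850, -1.4860)

p' = (2.6860, 1.8040, 2.6700)
q' = (-0.7148, 0.0106, -0.0092, 0.6992)
v' = (-0.6620, 0.1850, -1.4860)
ω' = (-1.3918, -0.0982, 1.0786)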